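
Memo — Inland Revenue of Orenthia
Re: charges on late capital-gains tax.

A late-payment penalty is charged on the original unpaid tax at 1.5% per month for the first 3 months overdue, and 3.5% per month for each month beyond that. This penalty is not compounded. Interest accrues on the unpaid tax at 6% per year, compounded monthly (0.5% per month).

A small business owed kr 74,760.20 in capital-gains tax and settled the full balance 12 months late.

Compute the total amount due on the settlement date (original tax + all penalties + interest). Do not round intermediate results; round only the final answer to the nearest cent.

kr 106,284.92

Penalty, months 1–3: 3 × 1.5% × kr 74,760.20 = kr 3,364.21…
Penalty, months 4–12: 9 × 3.5% × kr 74,760.20 = kr 23,549.46…
Interest: kr 74,760.20 × ((1 + 0.005)^12 − 1) = kr 74,760.20 × 0.0616778… = kr 4,611.0456…
Total = kr 74,760.20 + kr 26,913.6720 + kr 4,611.0456… = kr 106,284.92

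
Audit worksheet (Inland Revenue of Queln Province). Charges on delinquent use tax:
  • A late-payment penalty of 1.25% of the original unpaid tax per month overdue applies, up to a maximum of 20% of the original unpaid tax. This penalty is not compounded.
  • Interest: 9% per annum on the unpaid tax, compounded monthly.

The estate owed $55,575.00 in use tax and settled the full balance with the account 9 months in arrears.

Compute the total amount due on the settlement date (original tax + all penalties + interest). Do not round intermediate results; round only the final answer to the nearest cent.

$65,693.03

Penalty: 9 × 1.25% × $55,575.00 = $6,252.19… (below the 20% cap of $11,115.00)
Interest (9%/yr ÷ 12 = 0.75%/month): $55,575.00 × ((1 + 0.0075)^9 − 1) = $3,865.8436…
Total = $55,575.00 + $6,252.1875 + $3,865.8436… = $65,693.03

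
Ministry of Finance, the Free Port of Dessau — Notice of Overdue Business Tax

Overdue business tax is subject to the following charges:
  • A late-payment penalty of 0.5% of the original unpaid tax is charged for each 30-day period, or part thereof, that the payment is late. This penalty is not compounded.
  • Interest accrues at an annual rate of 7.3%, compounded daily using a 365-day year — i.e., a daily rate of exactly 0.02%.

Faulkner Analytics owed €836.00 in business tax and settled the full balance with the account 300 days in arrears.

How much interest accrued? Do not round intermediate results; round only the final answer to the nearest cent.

Interest: €836.00 × ((1 + 0.0002)^300 − 1) = €836.00 × 0.06183018… = €51.6900…

€51.69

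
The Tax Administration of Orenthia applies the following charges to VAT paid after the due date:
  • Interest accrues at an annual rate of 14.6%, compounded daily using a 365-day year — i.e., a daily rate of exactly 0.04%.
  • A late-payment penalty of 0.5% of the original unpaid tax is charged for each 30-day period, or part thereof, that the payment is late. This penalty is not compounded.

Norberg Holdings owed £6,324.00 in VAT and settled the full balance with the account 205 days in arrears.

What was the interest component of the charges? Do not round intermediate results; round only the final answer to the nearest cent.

Interest: £6,324.00 × ((1 + 0.0004)^205 − 1) = £6,324.00 × 0.08543801… = £540.3100…

£540.31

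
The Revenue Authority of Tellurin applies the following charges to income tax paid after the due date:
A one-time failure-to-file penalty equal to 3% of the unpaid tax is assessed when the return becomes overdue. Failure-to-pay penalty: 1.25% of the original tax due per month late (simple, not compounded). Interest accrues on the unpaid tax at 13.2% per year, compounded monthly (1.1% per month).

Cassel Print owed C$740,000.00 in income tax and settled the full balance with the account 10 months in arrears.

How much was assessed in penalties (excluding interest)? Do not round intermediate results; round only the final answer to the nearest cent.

Failure-to-file penalty: 3% × C$740,000.00 = C$22,200.00
Failure-to-pay penalty = 1.25% × C$740,000.00 × 10 mo = C$92,500.00
Total penalty = C$22,200.00 + C$92,500.00 = C$114,700.00

C$114,700.00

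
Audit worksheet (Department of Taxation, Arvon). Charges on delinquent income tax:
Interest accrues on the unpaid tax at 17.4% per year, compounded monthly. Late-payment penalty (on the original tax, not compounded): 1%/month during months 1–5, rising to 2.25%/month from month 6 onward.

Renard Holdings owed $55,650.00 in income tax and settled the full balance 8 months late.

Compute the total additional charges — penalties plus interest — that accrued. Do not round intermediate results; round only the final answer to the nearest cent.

$13,331.56

Penalty, months 1–5: 5 × 1% × $55,650.00 = $2,782.50
Penalty, months 6–8: 3 × 2.25% × $55,650.00 = $3,756.38…
Interest (17.4%/yr ÷ 12 = 1.45%/month): $55,650.00 × ((1 + 0.0145)^8 − 1) = $6,792.6865…
Penalties + interest = $6,538.8750 + $6,792.6865… = $13,331.56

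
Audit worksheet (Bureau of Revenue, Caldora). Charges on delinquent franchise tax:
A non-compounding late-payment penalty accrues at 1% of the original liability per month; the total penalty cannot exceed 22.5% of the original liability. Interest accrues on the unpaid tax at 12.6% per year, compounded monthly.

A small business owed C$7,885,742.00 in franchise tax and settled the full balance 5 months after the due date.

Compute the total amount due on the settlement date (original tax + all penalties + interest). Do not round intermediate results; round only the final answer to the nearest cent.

C$8,702,816.35

Penalty: 5 × 1% × C$7,885,742.00 = C$394,287.10 (below the 22.5% cap of C$1,774,291.95)
Interest (12.6%/yr ÷ 12 = 1.05%/month): C$7,885,742.00 × ((1 + 0.0105)^5 − 1) = C$422,787.2531…
Total = C$7,885,742.00 + C$394,287.1000 + C$422,787.2531… = C$8,702,816.35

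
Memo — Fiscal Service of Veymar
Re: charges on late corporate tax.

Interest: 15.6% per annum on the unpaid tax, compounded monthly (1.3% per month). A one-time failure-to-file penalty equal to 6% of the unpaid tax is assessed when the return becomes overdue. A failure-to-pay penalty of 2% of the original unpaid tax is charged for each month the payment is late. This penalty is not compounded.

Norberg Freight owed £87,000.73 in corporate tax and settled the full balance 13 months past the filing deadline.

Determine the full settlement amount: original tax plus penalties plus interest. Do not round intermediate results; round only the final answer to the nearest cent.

£130,747.42

Failure-to-file penalty: 6% × £87,000.73 = £5,220.04…
Failure-to-pay penalty = 2% × £87,000.73 × 13 mo = £22,620.19…
Interest: £87,000.73 × ((1 + 0.013)^13 − 1) = £87,000.73 × 0.1828312… = £15,906.4522…
Total = £87,000.73 + £27,840.2336 + £15,906.4522… = £130,747.42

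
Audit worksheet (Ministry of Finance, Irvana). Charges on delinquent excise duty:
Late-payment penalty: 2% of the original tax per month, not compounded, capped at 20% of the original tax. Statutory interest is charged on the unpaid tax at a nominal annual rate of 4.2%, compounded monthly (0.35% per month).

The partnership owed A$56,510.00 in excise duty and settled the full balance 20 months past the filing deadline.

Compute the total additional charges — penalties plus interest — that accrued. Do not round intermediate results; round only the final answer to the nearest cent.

A$15,392.03

Penalty (uncapped): 20 × 2% × A$56,510.00 = A$22,604.00; cap = 20% × A$56,510.00 = A$11,302.00 → penalty = A$11,302.00
Interest: A$56,510.00 × ((1 + 0.0035)^20 − 1) = A$56,510.00 × 0.0723771… = A$4,090.0306…
Penalties + interest = A$11,302.0000 + A$4,090.0306… = A$15,392.03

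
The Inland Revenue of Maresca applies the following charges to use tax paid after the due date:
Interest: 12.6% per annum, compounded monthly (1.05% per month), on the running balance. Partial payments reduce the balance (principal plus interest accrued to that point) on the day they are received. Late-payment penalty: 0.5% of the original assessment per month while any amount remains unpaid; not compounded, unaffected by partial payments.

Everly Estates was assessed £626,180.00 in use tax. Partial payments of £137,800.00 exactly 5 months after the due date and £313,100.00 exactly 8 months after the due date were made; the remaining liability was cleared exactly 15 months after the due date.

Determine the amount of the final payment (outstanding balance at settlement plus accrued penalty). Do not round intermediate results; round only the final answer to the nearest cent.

Balance at month 5: £626,180.0000 × (1 + 0.0105)^5 = £659,752.1004…
After £137,800.00 payment: £659,752.1004… − £137,800.00 = £521,952.1004…
Balance at month 8: £521,952.1004… × (1 + 0.0105)^3 = £538,566.8314…
After £313,100.00 payment: £538,566.8314… − £313,100.00 = £225,466.8314…
Balance at month 15: £225,466.8314… × (1 + 0.0105)^7 = £242,569.8874…
Penalty: 15 × 0.5% × £626,180.00 = £46,963.50
Final settlement = outstanding balance + penalty = £242,569.8874… + £46,963.50 = £289,533.39

£289,533.39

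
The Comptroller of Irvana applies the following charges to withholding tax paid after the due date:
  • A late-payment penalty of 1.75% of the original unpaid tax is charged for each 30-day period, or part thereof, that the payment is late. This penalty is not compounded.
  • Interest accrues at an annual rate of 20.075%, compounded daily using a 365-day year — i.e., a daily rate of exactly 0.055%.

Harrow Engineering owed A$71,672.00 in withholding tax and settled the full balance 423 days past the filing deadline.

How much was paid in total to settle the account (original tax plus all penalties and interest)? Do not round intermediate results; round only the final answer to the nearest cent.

Penalty periods: ⌈423/30⌉ = 15; penalty = 15 × 1.75% × A$71,672.00 = A$18,813.90
Interest: A$71,672.00 × ((1 + 0.00055)^423 − 1) = A$71,672.00 × 0.26185902… = A$18,767.9595…
Total = A$71,672.00 + A$18,813.9000 + A$18,767.9595… = A$109,253.86

A$109,253.86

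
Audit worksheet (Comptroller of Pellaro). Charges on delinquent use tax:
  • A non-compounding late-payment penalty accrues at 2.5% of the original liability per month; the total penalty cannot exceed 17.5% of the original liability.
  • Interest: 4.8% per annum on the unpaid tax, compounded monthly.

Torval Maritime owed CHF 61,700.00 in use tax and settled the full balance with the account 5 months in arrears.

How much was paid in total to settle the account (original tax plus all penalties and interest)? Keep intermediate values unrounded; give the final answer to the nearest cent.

CHF 70,656.41

Penalty: 5 × 2.5% × CHF 61,700.00 = CHF 7,712.50 (below the 17.5% cap of CHF 10,797.50)
Interest (4.8%/yr ÷ 12 = 0.4%/month): CHF 61,700.00 × ((1 + 0.004)^5 − 1) = CHF 1,243.9116…
Total = CHF 61,700.00 + CHF 7,712.5000 + CHF 1,243.9116… = CHF 70,656.41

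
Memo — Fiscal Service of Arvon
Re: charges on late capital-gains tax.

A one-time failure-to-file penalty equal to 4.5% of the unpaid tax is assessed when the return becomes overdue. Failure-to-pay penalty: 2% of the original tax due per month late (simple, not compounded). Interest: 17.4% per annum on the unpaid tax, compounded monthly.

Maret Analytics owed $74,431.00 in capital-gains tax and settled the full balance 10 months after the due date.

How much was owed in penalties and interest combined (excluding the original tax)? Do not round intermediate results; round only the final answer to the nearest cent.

$29,760.23

Failure-to-file penalty: 4.5% × $74,431.00 = $3,349.40…
Failure-to-pay penalty = 2% × $74,431.00 × 10 mo = $14,886.20
Interest (17.4%/yr ÷ 12 = 1.45%/month): $74,431.00 × ((1 + 0.0145)^10 − 1) = $11,524.6379…
Penalties + interest = $18,235.5950 + $11,524.6379… = $29,760.23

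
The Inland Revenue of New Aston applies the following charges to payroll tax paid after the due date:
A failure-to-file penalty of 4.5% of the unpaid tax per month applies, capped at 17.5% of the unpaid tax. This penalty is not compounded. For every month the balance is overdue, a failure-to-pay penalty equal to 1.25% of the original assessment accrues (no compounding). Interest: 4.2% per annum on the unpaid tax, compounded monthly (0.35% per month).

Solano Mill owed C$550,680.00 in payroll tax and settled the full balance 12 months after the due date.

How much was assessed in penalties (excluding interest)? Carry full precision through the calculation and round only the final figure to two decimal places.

C$178,971.00

Failure-to-file: 12 × 4.5% × C$550,680.00 = C$297,367.20, capped at 17.5% × C$550,680.00 = C$96,369.00
Failure-to-pay penalty: 12 × 1.25% × C$550,680.00 = C$82,602.00
Total penalty = C$96,369.00 + C$82,602.00 = C$178,971.00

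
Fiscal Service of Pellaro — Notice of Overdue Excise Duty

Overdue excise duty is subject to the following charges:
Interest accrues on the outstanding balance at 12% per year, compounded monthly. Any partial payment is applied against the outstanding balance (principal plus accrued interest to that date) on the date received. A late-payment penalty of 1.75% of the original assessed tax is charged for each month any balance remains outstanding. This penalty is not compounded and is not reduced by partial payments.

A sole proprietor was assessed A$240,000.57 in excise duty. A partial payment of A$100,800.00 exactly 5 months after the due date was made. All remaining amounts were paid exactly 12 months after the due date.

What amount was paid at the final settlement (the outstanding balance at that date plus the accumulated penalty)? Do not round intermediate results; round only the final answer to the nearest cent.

A$212,767.53

Monthly rate = 12% ÷ 12 = 1%
Balance at month 5: A$240,000.5700 × (1 + 0.01)^5 = A$252,243.0111…
After A$100,800.00 payment: A$252,243.0111… − A$100,800.00 = A$151,443.0111…
Balance at month 12: A$151,443.0111… × (1 + 0.01)^7 = A$162,367.4060…
Penalty: 12 × 1.75% × A$240,000.57 = A$50,400.12…
Final settlement = outstanding balance + penalty = A$162,367.4060… + A$50,400.12… = A$212,767.53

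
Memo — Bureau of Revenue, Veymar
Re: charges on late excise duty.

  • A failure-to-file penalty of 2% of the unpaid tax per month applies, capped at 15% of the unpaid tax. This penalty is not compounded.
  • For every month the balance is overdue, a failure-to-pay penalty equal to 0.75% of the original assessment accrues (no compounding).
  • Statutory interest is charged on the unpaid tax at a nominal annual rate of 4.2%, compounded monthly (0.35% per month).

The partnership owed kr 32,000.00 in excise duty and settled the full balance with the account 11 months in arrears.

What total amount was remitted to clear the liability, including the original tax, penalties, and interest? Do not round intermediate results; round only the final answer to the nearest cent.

kr 40,693.79

Failure-to-file: 11 × 2% × kr 32,000.00 = kr 7,040.00, capped at 15% × kr 32,000.00 = kr 4,800.00
Failure-to-pay penalty = 0.75% × kr 32,000.00 × 11 mo = kr 2,640.00
Interest: kr 32,000.00 × ((1 + 0.0035)^11 − 1) = kr 32,000.00 × 0.0391809… = kr 1,253.7880…
Total = kr 32,000.00 + kr 7,440.0000 + kr 1,253.7880… = kr 40,693.79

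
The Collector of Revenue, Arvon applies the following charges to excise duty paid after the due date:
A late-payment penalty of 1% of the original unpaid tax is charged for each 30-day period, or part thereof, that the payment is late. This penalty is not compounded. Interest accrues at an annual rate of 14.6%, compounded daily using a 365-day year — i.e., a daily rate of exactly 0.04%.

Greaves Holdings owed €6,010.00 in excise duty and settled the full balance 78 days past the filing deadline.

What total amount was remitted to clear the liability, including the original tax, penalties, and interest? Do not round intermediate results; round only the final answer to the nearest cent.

Penalty periods: ⌈78/30⌉ = 3; penalty = 3 × 1% × €6,010.00 = €180.30
Interest: €6,010.00 × ((1 + 0.0004)^78 − 1) = €6,010.00 × 0.03168539… = €190.4292…
Total = €6,010.00 + €180.3000 + €190.4292… = €6,380.73

€6,380.73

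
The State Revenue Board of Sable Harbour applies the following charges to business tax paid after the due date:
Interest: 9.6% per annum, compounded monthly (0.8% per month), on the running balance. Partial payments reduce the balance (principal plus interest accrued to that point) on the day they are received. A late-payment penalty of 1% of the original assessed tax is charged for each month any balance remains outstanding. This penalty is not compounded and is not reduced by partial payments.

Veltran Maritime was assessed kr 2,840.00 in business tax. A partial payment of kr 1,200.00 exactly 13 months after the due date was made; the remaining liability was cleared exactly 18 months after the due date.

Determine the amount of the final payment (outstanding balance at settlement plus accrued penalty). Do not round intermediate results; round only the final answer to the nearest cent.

Balance at month 13: kr 2,840.0000 × (1 + 0.008)^13 = kr 3,149.9616…
After kr 1,200.00 payment: kr 3,149.9616… − kr 1,200.00 = kr 1,949.9616…
Balance at month 18: kr 1,949.9616… × (1 + 0.008)^5 = kr 2,029.2180…
Penalty: 18 × 1% × kr 2,840.00 = kr 511.20
Final settlement = outstanding balance + penalty = kr 2,029.2180… + kr 511.20 = kr 2,540.42

kr 2,540.42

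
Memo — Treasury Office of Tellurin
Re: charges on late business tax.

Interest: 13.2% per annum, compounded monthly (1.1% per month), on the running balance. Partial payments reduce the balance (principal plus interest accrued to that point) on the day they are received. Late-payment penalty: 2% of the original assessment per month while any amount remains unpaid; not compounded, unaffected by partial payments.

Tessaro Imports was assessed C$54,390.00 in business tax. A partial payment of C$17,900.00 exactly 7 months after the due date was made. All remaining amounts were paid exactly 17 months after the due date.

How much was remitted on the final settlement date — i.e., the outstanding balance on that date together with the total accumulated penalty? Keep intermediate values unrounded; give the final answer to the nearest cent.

C$64,030.37

Balance at month 7: C$54,390.0000 × (1 + 0.011)^7 = C$58,718.7968…
After C$17,900.00 payment: C$58,718.7968… − C$17,900.00 = C$40,818.7968…
Balance at month 17: C$40,818.7968… × (1 + 0.011)^10 = C$45,537.7696…
Penalty: 17 × 2% × C$54,390.00 = C$18,492.60
Final settlement = outstanding balance + penalty = C$45,537.7696… + C$18,492.60 = C$64,030.37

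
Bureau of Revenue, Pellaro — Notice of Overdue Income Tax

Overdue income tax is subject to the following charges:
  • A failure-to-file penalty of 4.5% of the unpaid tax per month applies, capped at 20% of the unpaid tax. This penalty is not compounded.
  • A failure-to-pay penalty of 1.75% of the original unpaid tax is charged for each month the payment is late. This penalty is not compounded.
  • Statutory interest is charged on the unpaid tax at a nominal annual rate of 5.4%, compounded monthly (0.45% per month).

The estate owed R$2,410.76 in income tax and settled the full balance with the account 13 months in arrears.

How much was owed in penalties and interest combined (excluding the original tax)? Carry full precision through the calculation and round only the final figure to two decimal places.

R$1,175.50

Failure-to-file: 13 × 4.5% × R$2,410.76 = R$1,410.29…, capped at 20% × R$2,410.76 = R$482.15…
Failure-to-pay penalty: 13 × 1.75% × R$2,410.76 = R$548.45…
Interest: R$2,410.76 × ((1 + 0.0045)^13 − 1) = R$2,410.76 × 0.0601059… = R$144.9008…
Penalties + interest = R$1,030.5999 + R$144.9008… = R$1,175.50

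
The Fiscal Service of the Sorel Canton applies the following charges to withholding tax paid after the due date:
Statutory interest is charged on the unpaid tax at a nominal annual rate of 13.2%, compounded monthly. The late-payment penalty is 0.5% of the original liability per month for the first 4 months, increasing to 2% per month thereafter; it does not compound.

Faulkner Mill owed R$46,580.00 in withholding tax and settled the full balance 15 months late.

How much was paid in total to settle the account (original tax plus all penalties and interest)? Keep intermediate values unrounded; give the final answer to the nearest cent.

R$66,065.86

Penalty, months 1–4: 4 × 0.5% × R$46,580.00 = R$931.60
Penalty, months 5–15: 11 × 2% × R$46,580.00 = R$10,247.60
Interest (13.2%/yr ÷ 12 = 1.1%/month): R$46,580.00 × ((1 + 0.011)^15 − 1) = R$8,306.6618…
Total = R$46,580.00 + R$11,179.2000 + R$8,306.6618… = R$66,065.86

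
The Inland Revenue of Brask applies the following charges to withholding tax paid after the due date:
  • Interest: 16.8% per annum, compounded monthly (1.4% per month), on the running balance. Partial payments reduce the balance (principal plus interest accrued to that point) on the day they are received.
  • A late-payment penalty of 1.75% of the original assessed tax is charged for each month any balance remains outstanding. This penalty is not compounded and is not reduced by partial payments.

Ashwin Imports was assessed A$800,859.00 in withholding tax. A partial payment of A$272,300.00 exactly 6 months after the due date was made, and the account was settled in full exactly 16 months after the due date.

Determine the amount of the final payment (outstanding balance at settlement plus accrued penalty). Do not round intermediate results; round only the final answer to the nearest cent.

Balance at month 6: A$800,859.0000 × (1 + 0.014)^6 = A$870,530.0967…
After A$272,300.00 payment: A$870,530.0967… − A$272,300.00 = A$598,230.0967…
Balance at month 16: A$598,230.0967… × (1 + 0.014)^10 = A$687,460.5930…
Penalty: 16 × 1.75% × A$800,859.00 = A$224,240.52
Final settlement = outstanding balance + penalty = A$687,460.5930… + A$224,240.52 = A$911,701.11

A$911,701.11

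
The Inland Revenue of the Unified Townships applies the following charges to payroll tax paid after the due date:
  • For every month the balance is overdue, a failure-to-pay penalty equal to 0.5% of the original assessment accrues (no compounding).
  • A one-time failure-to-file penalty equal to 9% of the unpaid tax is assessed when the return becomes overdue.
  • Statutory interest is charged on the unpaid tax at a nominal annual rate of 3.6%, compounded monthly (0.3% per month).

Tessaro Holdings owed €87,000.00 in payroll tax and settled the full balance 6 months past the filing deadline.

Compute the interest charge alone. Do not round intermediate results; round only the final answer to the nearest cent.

Interest: €87,000.00 × ((1 + 0.003)^6 − 1) = €87,000.00 × 0.0181355… = €1,577.7921…

€1,577.79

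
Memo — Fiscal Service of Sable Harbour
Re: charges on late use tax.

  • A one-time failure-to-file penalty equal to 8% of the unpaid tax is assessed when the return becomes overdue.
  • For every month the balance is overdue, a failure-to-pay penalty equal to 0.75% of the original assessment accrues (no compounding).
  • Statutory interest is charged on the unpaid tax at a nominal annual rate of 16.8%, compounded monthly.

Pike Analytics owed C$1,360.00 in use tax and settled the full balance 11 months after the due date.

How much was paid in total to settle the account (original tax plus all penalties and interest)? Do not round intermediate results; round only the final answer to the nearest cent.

Failure-to-file penalty: 8% × C$1,360.00 = C$108.80
Failure-to-pay penalty: 11 × 0.75% × C$1,360.00 = C$112.20
Interest (16.8%/yr ÷ 12 = 1.4%/month): C$1,360.00 × ((1 + 0.014)^11 − 1) = C$224.7341…
Total = C$1,360.00 + C$221.0000 + C$224.7341… = C$1,805.73

C$1,805.73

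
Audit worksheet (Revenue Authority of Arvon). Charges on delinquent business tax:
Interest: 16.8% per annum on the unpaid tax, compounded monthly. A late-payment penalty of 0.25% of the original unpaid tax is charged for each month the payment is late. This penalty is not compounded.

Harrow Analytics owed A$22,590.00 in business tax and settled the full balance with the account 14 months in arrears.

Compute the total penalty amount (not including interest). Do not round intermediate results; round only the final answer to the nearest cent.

A$790.65

Late-payment penalty: 14 × 0.25% × A$22,590.00 = A$790.65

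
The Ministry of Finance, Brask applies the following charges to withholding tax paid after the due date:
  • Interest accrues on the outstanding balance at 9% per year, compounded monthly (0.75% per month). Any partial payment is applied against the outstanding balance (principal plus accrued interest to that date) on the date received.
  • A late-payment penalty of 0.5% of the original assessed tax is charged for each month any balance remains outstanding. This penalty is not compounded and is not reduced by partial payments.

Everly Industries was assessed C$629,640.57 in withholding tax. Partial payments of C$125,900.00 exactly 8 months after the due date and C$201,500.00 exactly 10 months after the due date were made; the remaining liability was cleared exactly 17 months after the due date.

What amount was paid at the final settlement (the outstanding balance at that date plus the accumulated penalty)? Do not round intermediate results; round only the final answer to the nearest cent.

C$421,463.93

Balance at month 8: C$629,640.5700 × (1 + 0.0075)^8 = C$668,425.7037…
After C$125,900.00 payment: C$668,425.7037… − C$125,900.00 = C$542,525.7037…
Balance at month 10: C$542,525.7037… × (1 + 0.0075)^2 = C$550,694.1063…
After C$201,500.00 payment: C$550,694.1063… − C$201,500.00 = C$349,194.1063…
Balance at month 17: C$349,194.1063… × (1 + 0.0075)^7 = C$367,944.4773…
Penalty: 17 × 0.5% × C$629,640.57 = C$53,519.45…
Final settlement = outstanding balance + penalty = C$367,944.4773… + C$53,519.45… = C$421,463.93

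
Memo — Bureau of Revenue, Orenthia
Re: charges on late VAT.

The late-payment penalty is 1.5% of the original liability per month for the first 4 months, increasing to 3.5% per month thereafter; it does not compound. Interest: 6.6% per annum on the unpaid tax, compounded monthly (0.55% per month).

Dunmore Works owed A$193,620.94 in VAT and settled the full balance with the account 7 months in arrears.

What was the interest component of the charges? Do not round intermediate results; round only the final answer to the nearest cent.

A$7,578.54

Interest: A$193,620.94 × ((1 + 0.0055)^7 − 1) = A$193,620.94 × 0.0391411… = A$7,578.5376…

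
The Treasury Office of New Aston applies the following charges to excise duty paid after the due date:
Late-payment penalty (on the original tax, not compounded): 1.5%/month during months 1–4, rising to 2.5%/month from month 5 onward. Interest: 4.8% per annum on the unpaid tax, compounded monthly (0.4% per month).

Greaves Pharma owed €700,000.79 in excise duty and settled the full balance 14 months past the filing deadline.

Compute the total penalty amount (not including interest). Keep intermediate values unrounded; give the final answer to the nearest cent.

Penalty, months 1–4: 4 × 1.5% × €700,000.79 = €42,000.05…
Penalty, months 5–14: 10 × 2.5% × €700,000.79 = €175,000.20…
Total penalty = €42,000.05… + €175,000.20… = €217,000.24

€217,000.24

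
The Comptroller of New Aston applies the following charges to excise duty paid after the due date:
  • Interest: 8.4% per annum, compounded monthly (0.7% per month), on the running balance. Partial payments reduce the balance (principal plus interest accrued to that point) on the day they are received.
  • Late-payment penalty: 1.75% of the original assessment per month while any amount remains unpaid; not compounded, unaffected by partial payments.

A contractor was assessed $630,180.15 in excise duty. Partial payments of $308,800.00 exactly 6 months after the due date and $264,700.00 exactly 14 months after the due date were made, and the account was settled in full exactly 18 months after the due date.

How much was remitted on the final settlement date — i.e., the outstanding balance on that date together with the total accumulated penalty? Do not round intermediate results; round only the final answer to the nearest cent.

Balance at month 6: $630,180.1500 × (1 + 0.007)^6 = $657,115.2445…
After $308,800.00 payment: $657,115.2445… − $308,800.00 = $348,315.2445…
Balance at month 14: $348,315.2445… × (1 + 0.007)^8 = $368,305.5360…
After $264,700.00 payment: $368,305.5360… − $264,700.00 = $103,605.5360…
Balance at month 18: $103,605.5360… × (1 + 0.007)^4 = $106,537.0935…
Penalty: 18 × 1.75% × $630,180.15 = $198,506.75…
Final settlement = outstanding balance + penalty = $106,537.0935… + $198,506.75… = $305,043.84

$305,043.84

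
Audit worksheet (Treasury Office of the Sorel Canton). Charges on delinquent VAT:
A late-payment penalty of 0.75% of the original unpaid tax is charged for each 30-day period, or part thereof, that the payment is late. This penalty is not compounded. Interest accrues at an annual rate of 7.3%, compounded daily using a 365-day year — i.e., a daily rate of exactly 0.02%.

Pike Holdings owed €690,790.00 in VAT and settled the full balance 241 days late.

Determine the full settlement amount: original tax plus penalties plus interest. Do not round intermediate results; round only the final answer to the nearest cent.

€771,526.39

Penalty periods: ⌈241/30⌉ = 9; penalty = 9 × 0.75% × €690,790.00 = €46,628.33…
Interest: €690,790.00 × ((1 + 0.0002)^241 − 1) = €690,790.00 × 0.04937545… = €34,108.0693…
Total = €690,790.00 + €46,628.3250 + €34,108.0693… = €771,526.39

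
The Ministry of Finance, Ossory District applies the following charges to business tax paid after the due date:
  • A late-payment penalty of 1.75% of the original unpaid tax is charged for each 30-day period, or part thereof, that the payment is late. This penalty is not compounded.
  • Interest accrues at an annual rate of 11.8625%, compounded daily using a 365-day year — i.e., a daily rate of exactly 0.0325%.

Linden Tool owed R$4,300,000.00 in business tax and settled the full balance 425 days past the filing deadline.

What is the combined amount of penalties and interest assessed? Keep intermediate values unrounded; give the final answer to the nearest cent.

Penalty periods: ⌈425/30⌉ = 15; penalty = 15 × 1.75% × R$4,300,000.00 = R$1,128,750.00
Interest: R$4,300,000.00 × ((1 + 0.000325)^425 − 1) = R$4,300,000.00 × 0.14809329… = R$636,801.1563…
Penalties + interest = R$1,128,750.0000 + R$636,801.1563… = R$1,765,551.16

R$1,765,551.16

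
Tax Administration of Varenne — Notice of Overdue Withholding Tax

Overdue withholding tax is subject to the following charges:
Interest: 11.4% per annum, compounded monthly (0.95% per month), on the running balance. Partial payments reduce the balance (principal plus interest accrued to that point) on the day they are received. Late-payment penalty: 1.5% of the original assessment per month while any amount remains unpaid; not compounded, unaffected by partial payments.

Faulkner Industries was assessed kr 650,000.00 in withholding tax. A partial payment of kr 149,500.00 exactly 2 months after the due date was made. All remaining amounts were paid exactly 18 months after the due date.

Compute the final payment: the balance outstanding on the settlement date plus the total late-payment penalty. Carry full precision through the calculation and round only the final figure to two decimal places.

kr 772,179.62

Balance at month 2: kr 650,000.0000 × (1 + 0.0095)^2 = kr 662,408.6625
After kr 149,500.00 payment: kr 662,408.6625 − kr 149,500.00 = kr 512,908.6625
Balance at month 18: kr 512,908.6625 × (1 + 0.0095)^16 = kr 596,679.6226…
Penalty: 18 × 1.5% × kr 650,000.00 = kr 175,500.00
Final settlement = outstanding balance + penalty = kr 596,679.6226… + kr 175,500.00 = kr 772,179.62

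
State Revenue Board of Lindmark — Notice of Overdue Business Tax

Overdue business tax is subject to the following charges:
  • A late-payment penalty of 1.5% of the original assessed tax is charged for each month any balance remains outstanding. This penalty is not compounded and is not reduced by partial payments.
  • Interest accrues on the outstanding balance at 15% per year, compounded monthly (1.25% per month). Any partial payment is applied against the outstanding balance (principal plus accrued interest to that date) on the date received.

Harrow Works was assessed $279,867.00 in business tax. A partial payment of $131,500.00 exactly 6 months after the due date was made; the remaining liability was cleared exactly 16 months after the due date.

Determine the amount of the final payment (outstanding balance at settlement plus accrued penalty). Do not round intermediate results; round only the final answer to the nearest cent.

Balance at month 6: $279,867.0000 × (1 + 0.0125)^6 = $301,523.9986…
After $131,500.00 payment: $301,523.9986… − $131,500.00 = $170,023.9986…
Balance at month 16: $170,023.9986… × (1 + 0.0125)^10 = $192,513.2139…
Penalty: 16 × 1.5% × $279,867.00 = $67,168.08
Final settlement = outstanding balance + penalty = $192,513.2139… + $67,168.08 = $259,681.29

$259,681.29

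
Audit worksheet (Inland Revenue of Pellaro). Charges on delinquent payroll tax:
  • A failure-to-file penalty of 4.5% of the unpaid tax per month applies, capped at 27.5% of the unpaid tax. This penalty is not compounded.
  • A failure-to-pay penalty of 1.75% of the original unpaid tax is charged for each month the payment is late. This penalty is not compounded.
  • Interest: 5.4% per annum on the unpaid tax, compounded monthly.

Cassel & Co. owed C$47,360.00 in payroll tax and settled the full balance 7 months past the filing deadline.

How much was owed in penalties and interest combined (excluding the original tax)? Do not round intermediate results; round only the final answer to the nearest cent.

Failure-to-file: 7 × 4.5% × C$47,360.00 = C$14,918.40, capped at 27.5% × C$47,360.00 = C$13,024.00
Failure-to-pay penalty = 1.75% × C$47,360.00 × 7 mo = C$5,801.60
Interest (5.4%/yr ÷ 12 = 0.45%/month): C$47,360.00 × ((1 + 0.0045)^7 − 1) = C$1,512.1316…
Penalties + interest = C$18,825.6000 + C$1,512.1316… = C$20,337.73

C$20,337.73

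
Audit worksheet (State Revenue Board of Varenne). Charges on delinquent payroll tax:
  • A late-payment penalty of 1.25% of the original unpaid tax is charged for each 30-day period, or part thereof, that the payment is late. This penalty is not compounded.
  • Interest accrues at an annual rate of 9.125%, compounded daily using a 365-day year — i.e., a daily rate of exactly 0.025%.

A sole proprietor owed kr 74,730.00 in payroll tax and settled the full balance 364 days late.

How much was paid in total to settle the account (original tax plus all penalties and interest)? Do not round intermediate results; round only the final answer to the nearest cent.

Penalty periods: ⌈364/30⌉ = 13; penalty = 13 × 1.25% × kr 74,730.00 = kr 12,143.63…
Interest: kr 74,730.00 × ((1 + 0.00025)^364 − 1) = kr 74,730.00 × 0.09525655… = kr 7,118.5219…
Total = kr 74,730.00 + kr 12,143.6250 + kr 7,118.5219… = kr 93,992.15

kr 93,992.15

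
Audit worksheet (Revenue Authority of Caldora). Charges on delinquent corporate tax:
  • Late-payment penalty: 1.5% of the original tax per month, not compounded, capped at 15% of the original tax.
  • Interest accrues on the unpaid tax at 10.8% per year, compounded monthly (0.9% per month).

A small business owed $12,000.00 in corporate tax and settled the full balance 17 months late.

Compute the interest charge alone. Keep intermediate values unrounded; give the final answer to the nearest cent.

$1,974.33

Interest: $12,000.00 × ((1 + 0.009)^17 − 1) = $12,000.00 × 0.1645277… = $1,974.3325…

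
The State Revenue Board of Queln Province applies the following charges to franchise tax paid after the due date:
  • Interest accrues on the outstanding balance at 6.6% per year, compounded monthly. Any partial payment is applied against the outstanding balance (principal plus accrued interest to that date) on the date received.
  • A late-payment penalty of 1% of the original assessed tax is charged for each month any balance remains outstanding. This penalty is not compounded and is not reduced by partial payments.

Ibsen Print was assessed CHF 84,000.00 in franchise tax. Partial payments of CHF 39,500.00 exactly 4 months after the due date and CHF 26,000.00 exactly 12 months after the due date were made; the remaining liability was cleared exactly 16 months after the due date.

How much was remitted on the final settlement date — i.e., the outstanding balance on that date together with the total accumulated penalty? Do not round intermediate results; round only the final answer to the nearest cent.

CHF 36,380.83

Monthly rate = 6.6% ÷ 12 = 0.55%
Balance at month 4: CHF 84,000.0000 × (1 + 0.0055)^4 = CHF 85,863.3020…
After CHF 39,500.00 payment: CHF 85,863.3020… − CHF 39,500.00 = CHF 46,363.3020…
Balance at month 12: CHF 46,363.3020… × (1 + 0.0055)^8 = CHF 48,442.9919…
After CHF 26,000.00 payment: CHF 48,442.9919… − CHF 26,000.00 = CHF 22,442.9919…
Balance at month 16: CHF 22,442.9919… × (1 + 0.0055)^4 = CHF 22,940.8261…
Penalty: 16 × 1% × CHF 84,000.00 = CHF 13,440.00
Final settlement = outstanding balance + penalty = CHF 22,940.8261… + CHF 13,440.00 = CHF 36,380.83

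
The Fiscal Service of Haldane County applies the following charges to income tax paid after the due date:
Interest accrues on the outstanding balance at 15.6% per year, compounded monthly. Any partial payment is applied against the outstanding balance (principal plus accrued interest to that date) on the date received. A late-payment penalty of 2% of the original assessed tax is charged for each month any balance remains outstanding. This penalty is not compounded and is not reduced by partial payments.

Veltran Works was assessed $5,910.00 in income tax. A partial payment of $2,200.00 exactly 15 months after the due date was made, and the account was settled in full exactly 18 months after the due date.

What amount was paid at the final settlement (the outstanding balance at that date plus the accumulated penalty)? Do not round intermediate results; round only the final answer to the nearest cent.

Monthly rate = 15.6% ÷ 12 = 1.3%
Balance at month 15: $5,910.0000 × (1 + 0.013)^15 = $7,173.4679…
After $2,200.00 payment: $7,173.4679… − $2,200.00 = $4,973.4679…
Balance at month 18: $4,973.4679… × (1 + 0.013)^3 = $5,169.9657…
Penalty: 18 × 2% × $5,910.00 = $2,127.60
Final settlement = outstanding balance + penalty = $5,169.9657… + $2,127.60 = $7,297.57

$7,297.57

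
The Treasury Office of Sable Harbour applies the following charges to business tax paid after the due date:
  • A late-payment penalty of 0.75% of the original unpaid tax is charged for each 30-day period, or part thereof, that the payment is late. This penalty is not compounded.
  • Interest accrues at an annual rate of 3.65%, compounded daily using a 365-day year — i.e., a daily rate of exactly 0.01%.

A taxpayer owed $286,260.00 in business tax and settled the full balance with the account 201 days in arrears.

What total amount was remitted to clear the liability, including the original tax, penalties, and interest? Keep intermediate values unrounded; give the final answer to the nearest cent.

$307,100.40

Penalty periods: ⌈201/30⌉ = 7; penalty = 7 × 0.75% × $286,260.00 = $15,028.65
Interest: $286,260.00 × ((1 + 0.0001)^201 − 1) = $286,260.00 × 0.02030234… = $5,811.7478…
Total = $286,260.00 + $15,028.6500 + $5,811.7478… = $307,100.40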